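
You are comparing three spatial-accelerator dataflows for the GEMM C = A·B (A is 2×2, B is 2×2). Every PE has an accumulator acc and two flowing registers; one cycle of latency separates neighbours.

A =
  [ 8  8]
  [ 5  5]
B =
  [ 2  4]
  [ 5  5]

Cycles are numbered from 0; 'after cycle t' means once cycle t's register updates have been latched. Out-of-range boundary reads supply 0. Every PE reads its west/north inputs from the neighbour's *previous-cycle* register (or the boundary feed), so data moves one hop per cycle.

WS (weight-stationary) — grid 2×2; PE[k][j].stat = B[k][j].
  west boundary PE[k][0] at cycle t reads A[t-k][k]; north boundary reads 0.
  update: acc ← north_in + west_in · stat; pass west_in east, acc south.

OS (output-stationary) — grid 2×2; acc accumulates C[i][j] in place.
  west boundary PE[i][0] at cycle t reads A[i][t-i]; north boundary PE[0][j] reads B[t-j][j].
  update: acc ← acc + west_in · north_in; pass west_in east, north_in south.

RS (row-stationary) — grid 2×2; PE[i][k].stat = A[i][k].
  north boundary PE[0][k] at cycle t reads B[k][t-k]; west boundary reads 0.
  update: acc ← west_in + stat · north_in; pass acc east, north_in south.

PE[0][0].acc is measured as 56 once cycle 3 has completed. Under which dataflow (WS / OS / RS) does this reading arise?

WS [2×2] PE[0][0] across cycles:
  step 0 · PE0,0: acc=16; fwd→8 fwd↓16
  step 1 · PE0,0: acc=10; fwd→5 fwd↓10
  step 2 · PE0,0: acc=0; fwd→0 fwd↓0
  step 3 · PE0,0: acc=0; fwd→0 fwd↓0
OS [2×2] PE[0][0] across cycles:
  step 0 · PE0,0: acc=16; fwd→8 fwd↓2
  step 1 · PE0,0: acc=56; fwd→8 fwd↓5
  step 2 · PE0,0: acc=56; fwd→0 fwd↓0
  step 3 · PE0,0: acc=56; fwd→0 fwd↓0
RS [2×2] PE[0][0] across cycles:
  step 0 · PE0,0: acc=16; fwd→16 fwd↓2
  step 1 · PE0,0: acc=32; fwd→32 fwd↓4
  step 2 · PE0,0: acc=0; fwd→0 fwd↓0
  step 3 · PE0,0: acc=0; fwd→0 fwd↓0

dataflow = OS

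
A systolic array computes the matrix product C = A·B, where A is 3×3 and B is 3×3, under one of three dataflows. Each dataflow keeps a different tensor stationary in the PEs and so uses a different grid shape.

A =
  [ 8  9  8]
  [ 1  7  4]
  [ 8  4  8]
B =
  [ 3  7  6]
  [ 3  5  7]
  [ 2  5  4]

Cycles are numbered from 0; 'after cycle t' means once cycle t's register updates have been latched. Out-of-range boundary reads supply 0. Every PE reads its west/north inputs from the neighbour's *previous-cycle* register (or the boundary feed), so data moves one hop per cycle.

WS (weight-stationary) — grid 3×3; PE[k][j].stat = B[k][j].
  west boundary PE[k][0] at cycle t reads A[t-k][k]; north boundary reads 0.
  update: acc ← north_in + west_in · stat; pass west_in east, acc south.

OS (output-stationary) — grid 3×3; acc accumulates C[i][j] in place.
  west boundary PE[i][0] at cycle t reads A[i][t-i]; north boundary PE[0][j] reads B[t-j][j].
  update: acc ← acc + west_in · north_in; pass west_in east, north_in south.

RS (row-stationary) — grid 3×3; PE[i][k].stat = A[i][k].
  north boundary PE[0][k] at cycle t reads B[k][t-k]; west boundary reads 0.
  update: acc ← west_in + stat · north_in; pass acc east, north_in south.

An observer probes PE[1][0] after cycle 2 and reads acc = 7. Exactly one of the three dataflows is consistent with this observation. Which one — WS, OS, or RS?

WS (3×3 grid), PE[1][0]:
  cycle 0: PE[1][0] → acc 0, east 0, south 0
  cycle 1: PE[1][0] → acc 51, east 9, south 51
  cycle 2: PE[1][0] → acc 24, east 7, south 24
OS (3×3 grid), PE[1][0]:
  cycle 0: PE[1][0] → acc 0, east 0, south 0
  cycle 1: PE[1][0] → acc 3, east 1, south 3
  cycle 2: PE[1][0] → acc 24, east 7, south 3
RS (3×3 grid), PE[1][0]:
  cycle 0: PE[1][0] → acc 0, east 0, south 0
  cycle 1: PE[1][0] → acc 3, east 3, south 3
  cycle 2: PE[1][0] → acc 7, east 7, south 7

dataflow = RS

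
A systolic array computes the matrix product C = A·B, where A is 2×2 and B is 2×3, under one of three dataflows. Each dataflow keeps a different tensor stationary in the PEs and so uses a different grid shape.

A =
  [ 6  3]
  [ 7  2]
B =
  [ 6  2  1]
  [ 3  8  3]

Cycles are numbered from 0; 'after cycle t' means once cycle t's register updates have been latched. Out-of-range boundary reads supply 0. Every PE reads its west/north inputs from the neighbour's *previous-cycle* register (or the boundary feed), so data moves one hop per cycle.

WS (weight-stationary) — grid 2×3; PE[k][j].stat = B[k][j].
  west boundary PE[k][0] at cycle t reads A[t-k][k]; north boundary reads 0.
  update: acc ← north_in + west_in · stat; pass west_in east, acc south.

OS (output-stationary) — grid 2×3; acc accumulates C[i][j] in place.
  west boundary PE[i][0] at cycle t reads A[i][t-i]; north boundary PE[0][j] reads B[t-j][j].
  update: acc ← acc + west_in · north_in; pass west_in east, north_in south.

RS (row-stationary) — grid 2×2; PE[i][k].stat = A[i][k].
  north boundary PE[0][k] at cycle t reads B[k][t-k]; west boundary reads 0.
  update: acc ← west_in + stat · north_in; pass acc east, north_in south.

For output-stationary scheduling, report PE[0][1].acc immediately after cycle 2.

OS (2×3). Following PE[0][1] plus its west/north inputs:
  after 0 — PE[0][0] acc=36, pass-E 6, pass-S 6
  after 0 — PE[0][1] acc=0, pass-E 0, pass-S 0
  after 1 — PE[0][0] acc=45, pass-E 3, pass-S 3
  after 1 — PE[0][1] acc=12, pass-E 6, pass-S 2
  after 2 — PE[0][0] acc=45, pass-E 0, pass-S 0
  after 2 — PE[0][1] acc=36, pass-E 3, pass-S 8

PE[0][1].acc = 36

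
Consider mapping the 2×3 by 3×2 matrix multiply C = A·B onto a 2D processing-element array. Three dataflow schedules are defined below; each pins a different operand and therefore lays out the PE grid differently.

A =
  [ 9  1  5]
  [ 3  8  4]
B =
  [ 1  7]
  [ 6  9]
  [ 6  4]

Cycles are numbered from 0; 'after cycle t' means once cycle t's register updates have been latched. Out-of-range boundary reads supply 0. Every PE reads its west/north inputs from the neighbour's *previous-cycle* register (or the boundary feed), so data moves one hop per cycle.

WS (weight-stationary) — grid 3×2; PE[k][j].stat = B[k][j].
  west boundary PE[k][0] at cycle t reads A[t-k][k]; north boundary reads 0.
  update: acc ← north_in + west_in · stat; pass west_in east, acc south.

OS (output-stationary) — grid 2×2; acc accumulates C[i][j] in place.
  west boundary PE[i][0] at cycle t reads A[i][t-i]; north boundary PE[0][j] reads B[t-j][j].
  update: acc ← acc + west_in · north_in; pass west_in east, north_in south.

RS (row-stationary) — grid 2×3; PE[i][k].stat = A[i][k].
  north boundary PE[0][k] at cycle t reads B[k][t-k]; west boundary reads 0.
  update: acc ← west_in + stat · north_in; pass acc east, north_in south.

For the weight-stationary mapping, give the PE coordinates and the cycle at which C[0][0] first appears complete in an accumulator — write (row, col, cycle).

(row, col, cycle) = (2, 0, 2)

WS — PE[2][0] is where C[0][0] collects:
  [0] (2,0) acc=0 (h:0 v:0)
  [1] (2,0) acc=0 (h:0 v:0)
  [2] (2,0) acc=45 (h:5 v:45)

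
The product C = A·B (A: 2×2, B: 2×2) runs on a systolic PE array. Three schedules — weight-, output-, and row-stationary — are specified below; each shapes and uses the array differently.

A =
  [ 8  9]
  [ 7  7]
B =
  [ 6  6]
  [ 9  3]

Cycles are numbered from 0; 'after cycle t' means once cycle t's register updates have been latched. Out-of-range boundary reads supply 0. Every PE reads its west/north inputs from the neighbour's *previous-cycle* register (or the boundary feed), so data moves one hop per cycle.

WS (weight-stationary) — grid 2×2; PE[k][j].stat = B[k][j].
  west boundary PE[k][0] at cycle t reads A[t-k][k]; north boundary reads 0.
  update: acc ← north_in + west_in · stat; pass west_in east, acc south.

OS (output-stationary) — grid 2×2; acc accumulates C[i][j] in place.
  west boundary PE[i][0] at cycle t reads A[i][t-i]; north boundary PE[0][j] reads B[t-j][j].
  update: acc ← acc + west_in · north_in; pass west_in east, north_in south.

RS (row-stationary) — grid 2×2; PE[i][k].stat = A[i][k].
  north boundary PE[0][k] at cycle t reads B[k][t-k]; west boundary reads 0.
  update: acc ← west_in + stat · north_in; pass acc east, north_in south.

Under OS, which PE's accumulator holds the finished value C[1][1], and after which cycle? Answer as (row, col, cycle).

Under OS, C[1][1] lands at PE[1][1]:
  after 0 — PE[1][1] acc=0, pass-E 0, pass-S 0
  after 1 — PE[1][1] acc=0, pass-E 0, pass-S 0
  after 2 — PE[1][1] acc=42, pass-E 7, pass-S 6
  after 3 — PE[1][1] acc=63, pass-E 7, pass-S 3

(row, col, cycle) = (1, 1, 3)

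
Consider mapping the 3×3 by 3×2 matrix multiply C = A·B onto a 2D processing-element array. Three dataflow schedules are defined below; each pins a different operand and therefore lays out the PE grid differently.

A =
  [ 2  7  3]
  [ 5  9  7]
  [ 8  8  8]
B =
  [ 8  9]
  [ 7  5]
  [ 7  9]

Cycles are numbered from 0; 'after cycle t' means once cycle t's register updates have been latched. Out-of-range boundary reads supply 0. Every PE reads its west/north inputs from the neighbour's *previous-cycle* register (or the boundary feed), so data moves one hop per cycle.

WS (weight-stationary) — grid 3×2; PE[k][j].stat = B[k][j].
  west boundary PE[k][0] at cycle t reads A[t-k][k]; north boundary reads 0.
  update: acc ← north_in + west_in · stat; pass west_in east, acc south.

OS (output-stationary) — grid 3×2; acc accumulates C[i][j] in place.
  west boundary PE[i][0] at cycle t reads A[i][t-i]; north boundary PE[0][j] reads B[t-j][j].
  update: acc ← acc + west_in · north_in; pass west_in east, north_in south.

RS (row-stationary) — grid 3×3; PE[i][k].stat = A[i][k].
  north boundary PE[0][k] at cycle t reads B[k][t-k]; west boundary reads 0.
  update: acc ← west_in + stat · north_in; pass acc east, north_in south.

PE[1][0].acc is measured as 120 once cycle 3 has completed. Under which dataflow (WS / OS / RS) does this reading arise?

WS (3×2 grid), PE[1][0]:
  @0  [1,0]  acc 0  |  →0  ↓0
  @1  [1,0]  acc 65  |  →7  ↓65
  @2  [1,0]  acc 103  |  →9  ↓103
  @3  [1,0]  acc 120  |  →8  ↓120
OS (3×2 grid), PE[1][0]:
  @0  [1,0]  acc 0  |  →0  ↓0
  @1  [1,0]  acc 40  |  →5  ↓8
  @2  [1,0]  acc 103  |  →9  ↓7
  @3  [1,0]  acc 152  |  →7  ↓7
RS (3×3 grid), PE[1][0]:
  @0  [1,0]  acc 0  |  →0  ↓0
  @1  [1,0]  acc 40  |  →40  ↓8
  @2  [1,0]  acc 45  |  →45  ↓9
  @3  [1,0]  acc 0  |  →0  ↓0

dataflow = WS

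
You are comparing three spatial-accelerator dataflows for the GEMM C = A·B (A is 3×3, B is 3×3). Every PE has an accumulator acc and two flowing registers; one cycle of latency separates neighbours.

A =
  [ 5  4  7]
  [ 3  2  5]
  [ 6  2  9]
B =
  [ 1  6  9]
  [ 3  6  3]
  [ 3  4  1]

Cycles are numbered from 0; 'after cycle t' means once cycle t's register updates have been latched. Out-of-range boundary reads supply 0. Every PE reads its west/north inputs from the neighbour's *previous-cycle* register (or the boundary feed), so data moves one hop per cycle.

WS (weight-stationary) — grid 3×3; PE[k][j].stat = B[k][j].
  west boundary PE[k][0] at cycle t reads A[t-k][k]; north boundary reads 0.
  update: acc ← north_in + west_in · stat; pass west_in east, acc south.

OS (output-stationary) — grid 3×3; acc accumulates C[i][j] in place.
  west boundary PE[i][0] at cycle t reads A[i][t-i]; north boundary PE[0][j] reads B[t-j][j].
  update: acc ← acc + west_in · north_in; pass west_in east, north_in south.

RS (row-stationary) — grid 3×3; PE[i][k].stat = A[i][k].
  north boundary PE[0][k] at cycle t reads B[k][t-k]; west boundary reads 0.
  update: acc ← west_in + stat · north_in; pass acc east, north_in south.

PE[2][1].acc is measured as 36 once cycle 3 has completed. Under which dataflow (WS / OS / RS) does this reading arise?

WS (3×3 grid), PE[2][1]:
  cycle 0: PE[2][1] → acc 0, east 0, south 0
  cycle 1: PE[2][1] → acc 0, east 0, south 0
  cycle 2: PE[2][1] → acc 0, east 0, south 0
  cycle 3: PE[2][1] → acc 82, east 7, south 82
OS (3×3 grid), PE[2][1]:
  cycle 0: PE[2][1] → acc 0, east 0, south 0
  cycle 1: PE[2][1] → acc 0, east 0, south 0
  cycle 2: PE[2][1] → acc 0, east 0, south 0
  cycle 3: PE[2][1] → acc 36, east 6, south 6
RS (3×3 grid), PE[2][1]:
  cycle 0: PE[2][1] → acc 0, east 0, south 0
  cycle 1: PE[2][1] → acc 0, east 0, south 0
  cycle 2: PE[2][1] → acc 0, east 0, south 0
  cycle 3: PE[2][1] → acc 12, east 12, south 3

dataflow = OS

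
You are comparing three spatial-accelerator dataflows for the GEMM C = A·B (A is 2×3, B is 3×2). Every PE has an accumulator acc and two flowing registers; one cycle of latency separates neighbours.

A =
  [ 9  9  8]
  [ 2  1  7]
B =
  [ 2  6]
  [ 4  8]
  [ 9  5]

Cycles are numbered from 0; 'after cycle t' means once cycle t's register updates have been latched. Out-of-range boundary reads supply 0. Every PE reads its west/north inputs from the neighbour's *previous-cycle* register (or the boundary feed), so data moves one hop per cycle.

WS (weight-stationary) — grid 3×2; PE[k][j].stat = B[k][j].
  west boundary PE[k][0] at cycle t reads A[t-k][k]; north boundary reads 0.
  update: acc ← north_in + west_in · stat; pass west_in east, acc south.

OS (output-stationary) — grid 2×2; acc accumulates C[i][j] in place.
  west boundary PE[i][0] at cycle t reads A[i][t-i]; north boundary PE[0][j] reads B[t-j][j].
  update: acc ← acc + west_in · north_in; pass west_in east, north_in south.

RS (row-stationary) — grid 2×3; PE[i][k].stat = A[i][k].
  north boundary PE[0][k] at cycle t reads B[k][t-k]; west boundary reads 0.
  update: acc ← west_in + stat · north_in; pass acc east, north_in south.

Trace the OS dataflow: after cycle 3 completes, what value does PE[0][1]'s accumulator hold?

OS 2×2: PE[0][1] cycle-by-cycle (with neighbour feeds):
  step 0 · PE0,0: acc=18; fwd→9 fwd↓2
  step 0 · PE0,1: acc=0; fwd→0 fwd↓0
  step 1 · PE0,0: acc=54; fwd→9 fwd↓4
  step 1 · PE0,1: acc=54; fwd→9 fwd↓6
  step 2 · PE0,0: acc=126; fwd→8 fwd↓9
  step 2 · PE0,1: acc=126; fwd→9 fwd↓8
  step 3 · PE0,0: acc=126; fwd→0 fwd↓0
  step 3 · PE0,1: acc=166; fwd→8 fwd↓5

PE[0][1].acc = 166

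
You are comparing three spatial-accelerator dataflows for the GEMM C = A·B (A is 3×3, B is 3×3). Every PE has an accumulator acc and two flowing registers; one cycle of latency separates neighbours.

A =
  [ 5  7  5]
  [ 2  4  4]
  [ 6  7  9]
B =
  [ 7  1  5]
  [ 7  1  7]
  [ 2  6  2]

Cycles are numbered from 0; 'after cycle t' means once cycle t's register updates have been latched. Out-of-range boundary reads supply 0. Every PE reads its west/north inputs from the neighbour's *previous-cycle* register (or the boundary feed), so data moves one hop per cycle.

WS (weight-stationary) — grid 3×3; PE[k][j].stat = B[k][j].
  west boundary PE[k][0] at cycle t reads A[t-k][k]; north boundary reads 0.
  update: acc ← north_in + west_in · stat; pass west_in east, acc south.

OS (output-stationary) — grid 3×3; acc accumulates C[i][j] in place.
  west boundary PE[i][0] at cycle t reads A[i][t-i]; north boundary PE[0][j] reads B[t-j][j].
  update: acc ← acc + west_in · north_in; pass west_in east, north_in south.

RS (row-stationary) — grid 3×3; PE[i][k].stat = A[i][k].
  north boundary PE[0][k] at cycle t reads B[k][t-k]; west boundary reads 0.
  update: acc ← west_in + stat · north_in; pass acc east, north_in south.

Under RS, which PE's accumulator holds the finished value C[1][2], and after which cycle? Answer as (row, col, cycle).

RS — PE[1][2] is where C[1][2] collects:
  @0  [1,2]  acc 0  |  →0  ↓0
  @1  [1,2]  acc 0  |  →0  ↓0
  @2  [1,2]  acc 0  |  →0  ↓0
  @3  [1,2]  acc 50  |  →50  ↓2
  @4  [1,2]  acc 30  |  →30  ↓6
  @5  [1,2]  acc 46  |  →46  ↓2

(row, col, cycle) = (1, 2, 5)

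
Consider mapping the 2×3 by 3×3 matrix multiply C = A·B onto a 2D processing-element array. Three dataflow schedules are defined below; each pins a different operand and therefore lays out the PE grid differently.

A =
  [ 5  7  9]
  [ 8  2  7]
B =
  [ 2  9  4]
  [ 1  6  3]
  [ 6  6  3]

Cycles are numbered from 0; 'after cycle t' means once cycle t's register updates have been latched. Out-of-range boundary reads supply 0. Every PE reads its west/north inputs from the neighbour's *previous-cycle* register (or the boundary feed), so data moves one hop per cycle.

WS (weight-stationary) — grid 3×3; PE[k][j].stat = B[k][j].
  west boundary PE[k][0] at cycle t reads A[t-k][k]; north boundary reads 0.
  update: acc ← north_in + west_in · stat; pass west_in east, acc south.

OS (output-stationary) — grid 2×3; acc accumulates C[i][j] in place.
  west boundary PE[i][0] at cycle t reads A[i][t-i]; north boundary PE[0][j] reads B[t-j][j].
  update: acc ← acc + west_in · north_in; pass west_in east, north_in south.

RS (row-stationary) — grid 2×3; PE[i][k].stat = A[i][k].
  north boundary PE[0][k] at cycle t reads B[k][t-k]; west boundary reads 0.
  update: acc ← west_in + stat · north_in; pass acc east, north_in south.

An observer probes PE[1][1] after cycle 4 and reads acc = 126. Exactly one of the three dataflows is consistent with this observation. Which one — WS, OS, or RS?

WS [3×3] PE[1][1] across cycles:
  [0] (1,1) acc=0 (h:0 v:0)
  [1] (1,1) acc=0 (h:0 v:0)
  [2] (1,1) acc=87 (h:7 v:87)
  [3] (1,1) acc=84 (h:2 v:84)
  [4] (1,1) acc=0 (h:0 v:0)
OS [2×3] PE[1][1] across cycles:
  [0] (1,1) acc=0 (h:0 v:0)
  [1] (1,1) acc=0 (h:0 v:0)
  [2] (1,1) acc=72 (h:8 v:9)
  [3] (1,1) acc=84 (h:2 v:6)
  [4] (1,1) acc=126 (h:7 v:6)
RS [2×3] PE[1][1] across cycles:
  [0] (1,1) acc=0 (h:0 v:0)
  [1] (1,1) acc=0 (h:0 v:0)
  [2] (1,1) acc=18 (h:18 v:1)
  [3] (1,1) acc=84 (h:84 v:6)
  [4] (1,1) acc=38 (h:38 v:3)

dataflow = OS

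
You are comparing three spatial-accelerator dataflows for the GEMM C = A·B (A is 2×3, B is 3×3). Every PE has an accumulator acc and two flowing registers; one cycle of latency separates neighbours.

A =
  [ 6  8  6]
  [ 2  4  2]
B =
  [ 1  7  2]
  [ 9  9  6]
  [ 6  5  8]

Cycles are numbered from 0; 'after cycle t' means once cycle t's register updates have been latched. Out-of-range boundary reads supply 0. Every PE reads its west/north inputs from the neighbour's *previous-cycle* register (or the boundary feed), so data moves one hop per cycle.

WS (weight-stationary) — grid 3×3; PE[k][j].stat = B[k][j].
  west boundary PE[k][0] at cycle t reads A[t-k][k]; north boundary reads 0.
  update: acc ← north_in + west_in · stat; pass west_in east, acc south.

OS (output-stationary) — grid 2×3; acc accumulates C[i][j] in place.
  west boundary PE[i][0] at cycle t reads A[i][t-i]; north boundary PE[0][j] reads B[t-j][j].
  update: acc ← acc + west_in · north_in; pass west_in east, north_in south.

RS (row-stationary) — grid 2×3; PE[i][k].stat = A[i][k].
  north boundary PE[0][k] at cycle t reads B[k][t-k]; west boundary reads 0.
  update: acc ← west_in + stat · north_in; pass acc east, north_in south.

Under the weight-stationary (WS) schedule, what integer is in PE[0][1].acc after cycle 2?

PE[0][1].acc = 14

WS on a 3×3 grid — tracing PE[0][1] and its feeders:
  c0 r0c0: 6 / 6 / 6
  c0 r0c1: 0 / 0 / 0
  c1 r0c0: 2 / 2 / 2
  c1 r0c1: 42 / 6 / 42
  c2 r0c0: 0 / 0 / 0
  c2 r0c1: 14 / 2 / 14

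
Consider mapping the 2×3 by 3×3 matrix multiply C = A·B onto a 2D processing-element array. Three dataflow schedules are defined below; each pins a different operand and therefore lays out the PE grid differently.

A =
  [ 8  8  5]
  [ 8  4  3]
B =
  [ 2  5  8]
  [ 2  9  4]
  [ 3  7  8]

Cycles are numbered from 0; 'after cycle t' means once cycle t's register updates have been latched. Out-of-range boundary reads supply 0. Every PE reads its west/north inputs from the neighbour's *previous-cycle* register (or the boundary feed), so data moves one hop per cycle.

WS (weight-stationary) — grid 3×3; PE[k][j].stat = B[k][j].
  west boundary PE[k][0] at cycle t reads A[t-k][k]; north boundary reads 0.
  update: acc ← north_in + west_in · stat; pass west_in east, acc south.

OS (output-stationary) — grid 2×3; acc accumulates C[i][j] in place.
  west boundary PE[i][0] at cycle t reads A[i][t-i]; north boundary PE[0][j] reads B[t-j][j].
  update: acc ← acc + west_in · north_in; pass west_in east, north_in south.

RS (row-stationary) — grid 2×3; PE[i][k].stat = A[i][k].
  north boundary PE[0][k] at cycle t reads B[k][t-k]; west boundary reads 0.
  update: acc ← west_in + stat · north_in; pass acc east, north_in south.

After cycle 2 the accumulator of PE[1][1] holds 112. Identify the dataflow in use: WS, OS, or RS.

dataflow = WS

WS (3×3 grid), PE[1][1]:
  c0 r1c1: 0 / 0 / 0
  c1 r1c1: 0 / 0 / 0
  c2 r1c1: 112 / 8 / 112
OS (2×3 grid), PE[1][1]:
  c0 r1c1: 0 / 0 / 0
  c1 r1c1: 0 / 0 / 0
  c2 r1c1: 40 / 8 / 5
RS (2×3 grid), PE[1][1]:
  c0 r1c1: 0 / 0 / 0
  c1 r1c1: 0 / 0 / 0
  c2 r1c1: 24 / 24 / 2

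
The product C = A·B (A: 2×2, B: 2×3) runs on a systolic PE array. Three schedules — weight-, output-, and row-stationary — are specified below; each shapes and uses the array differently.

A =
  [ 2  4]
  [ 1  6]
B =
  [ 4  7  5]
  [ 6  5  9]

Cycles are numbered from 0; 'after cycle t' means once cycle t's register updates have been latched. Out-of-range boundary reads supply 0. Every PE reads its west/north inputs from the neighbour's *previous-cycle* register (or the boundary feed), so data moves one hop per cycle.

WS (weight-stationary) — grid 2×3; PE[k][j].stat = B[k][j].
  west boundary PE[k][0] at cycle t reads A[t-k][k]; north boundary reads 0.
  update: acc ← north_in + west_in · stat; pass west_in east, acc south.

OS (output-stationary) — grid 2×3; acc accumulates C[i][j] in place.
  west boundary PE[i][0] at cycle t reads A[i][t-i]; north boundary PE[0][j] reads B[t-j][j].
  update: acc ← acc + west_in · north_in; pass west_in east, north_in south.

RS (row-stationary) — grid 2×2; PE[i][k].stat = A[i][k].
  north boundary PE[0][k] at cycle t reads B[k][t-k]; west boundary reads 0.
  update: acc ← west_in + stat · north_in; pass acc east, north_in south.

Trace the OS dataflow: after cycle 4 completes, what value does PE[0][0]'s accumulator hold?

PE[0][0].acc = 32

OS (2×3). Following PE[0][0] plus its west/north inputs:
  cycle 0: PE[0][0] → acc 8, east 2, south 4
  cycle 1: PE[0][0] → acc 32, east 4, south 6
  cycle 2: PE[0][0] → acc 32, east 0, south 0
  cycle 3: PE[0][0] → acc 32, east 0, south 0
  cycle 4: PE[0][0] → acc 32, east 0, south 0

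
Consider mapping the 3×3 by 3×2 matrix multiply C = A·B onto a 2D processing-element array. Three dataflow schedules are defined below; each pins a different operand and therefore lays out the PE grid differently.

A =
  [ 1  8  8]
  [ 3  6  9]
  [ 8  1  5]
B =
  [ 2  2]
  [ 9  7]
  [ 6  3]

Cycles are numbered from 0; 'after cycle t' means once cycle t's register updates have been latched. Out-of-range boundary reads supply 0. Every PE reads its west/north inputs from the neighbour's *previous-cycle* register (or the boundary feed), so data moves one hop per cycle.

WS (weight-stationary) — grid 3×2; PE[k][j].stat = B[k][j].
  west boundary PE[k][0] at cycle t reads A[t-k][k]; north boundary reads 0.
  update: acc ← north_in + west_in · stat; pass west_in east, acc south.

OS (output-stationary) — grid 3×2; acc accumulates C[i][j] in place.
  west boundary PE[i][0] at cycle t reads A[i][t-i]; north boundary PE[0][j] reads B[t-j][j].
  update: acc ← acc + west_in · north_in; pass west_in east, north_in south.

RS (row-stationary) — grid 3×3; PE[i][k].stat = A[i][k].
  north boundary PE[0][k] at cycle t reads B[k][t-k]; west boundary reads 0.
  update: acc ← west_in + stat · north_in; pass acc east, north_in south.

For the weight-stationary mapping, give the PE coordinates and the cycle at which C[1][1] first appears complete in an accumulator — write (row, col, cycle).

Under WS, C[1][1] lands at PE[2][1]:
  0: (2,1).acc=0  regs=<0,0>
  1: (2,1).acc=0  regs=<0,0>
  2: (2,1).acc=0  regs=<0,0>
  3: (2,1).acc=82  regs=<8,82>
  4: (2,1).acc=75  regs=<9,75>

(row, col, cycle) = (2, 1, 4)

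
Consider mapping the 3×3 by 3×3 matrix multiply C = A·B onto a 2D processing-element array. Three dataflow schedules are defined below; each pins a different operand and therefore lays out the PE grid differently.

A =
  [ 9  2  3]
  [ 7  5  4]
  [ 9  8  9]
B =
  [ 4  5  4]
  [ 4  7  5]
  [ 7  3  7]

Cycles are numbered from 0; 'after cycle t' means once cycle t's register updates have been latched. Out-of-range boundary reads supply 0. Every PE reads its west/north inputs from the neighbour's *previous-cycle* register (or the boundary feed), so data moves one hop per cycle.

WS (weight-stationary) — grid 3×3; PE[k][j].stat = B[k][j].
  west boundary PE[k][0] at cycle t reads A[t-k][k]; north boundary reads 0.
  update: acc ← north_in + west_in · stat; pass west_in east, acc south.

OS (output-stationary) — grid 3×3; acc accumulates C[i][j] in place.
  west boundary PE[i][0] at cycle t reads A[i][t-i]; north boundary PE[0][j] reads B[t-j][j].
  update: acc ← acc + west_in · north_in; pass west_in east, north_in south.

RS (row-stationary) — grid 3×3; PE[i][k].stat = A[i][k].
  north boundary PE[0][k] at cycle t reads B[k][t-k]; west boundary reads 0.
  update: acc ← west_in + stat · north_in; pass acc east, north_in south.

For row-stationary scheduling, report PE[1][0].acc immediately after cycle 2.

PE[1][0].acc = 35

RS 3×3: PE[1][0] cycle-by-cycle (with neighbour feeds):
  t=0 PE[0][0]: acc=36 h=36 v=4
  t=0 PE[1][0]: acc=0 h=0 v=0
  t=1 PE[0][0]: acc=45 h=45 v=5
  t=1 PE[1][0]: acc=28 h=28 v=4
  t=2 PE[0][0]: acc=36 h=36 v=4
  t=2 PE[1][0]: acc=35 h=35 v=5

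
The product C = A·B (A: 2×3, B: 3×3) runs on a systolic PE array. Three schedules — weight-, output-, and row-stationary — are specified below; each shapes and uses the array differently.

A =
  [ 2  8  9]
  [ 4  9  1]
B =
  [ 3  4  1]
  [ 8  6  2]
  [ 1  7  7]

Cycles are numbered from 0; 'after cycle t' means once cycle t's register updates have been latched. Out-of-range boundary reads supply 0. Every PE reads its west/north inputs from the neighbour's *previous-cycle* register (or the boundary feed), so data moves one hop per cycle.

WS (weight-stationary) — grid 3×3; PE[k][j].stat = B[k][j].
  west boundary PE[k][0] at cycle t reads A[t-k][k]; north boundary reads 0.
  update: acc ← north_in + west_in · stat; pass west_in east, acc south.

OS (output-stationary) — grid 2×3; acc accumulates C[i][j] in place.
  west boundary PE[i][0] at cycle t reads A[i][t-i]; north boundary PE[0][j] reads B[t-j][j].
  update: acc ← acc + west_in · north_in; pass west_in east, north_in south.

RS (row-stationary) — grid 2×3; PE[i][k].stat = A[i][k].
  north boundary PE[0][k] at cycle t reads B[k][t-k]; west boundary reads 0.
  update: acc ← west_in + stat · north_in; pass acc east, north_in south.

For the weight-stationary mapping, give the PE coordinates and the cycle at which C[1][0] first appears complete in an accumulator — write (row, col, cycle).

(row, col, cycle) = (2, 0, 3)

Under WS, C[1][0] lands at PE[2][0]:
  step 0 · PE2,0: acc=0; fwd→0 fwd↓0
  step 1 · PE2,0: acc=0; fwd→0 fwd↓0
  step 2 · PE2,0: acc=79; fwd→9 fwd↓79
  step 3 · PE2,0: acc=85; fwd→1 fwd↓85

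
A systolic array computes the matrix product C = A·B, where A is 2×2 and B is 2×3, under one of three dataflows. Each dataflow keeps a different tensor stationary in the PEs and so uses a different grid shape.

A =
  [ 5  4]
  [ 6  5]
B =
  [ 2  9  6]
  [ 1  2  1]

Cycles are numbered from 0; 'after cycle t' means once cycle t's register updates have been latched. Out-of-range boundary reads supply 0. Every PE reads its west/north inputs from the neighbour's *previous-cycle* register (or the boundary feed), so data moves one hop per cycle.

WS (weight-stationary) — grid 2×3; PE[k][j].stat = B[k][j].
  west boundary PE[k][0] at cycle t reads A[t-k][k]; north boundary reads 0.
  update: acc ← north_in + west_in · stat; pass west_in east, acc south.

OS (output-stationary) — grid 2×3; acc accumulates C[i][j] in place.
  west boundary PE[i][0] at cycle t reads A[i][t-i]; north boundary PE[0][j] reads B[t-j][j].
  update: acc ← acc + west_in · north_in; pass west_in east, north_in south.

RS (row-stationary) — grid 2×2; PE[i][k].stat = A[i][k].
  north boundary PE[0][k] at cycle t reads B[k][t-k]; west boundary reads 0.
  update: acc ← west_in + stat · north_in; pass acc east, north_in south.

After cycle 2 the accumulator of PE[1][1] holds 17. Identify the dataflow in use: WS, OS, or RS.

Under WS (2×3), PE[1][1]:
  0: (1,1).acc=0  regs=<0,0>
  1: (1,1).acc=0  regs=<0,0>
  2: (1,1).acc=53  regs=<4,53>
Under OS (2×3), PE[1][1]:
  0: (1,1).acc=0  regs=<0,0>
  1: (1,1).acc=0  regs=<0,0>
  2: (1,1).acc=54  regs=<6,9>
Under RS (2×2), PE[1][1]:
  0: (1,1).acc=0  regs=<0,0>
  1: (1,1).acc=0  regs=<0,0>
  2: (1,1).acc=17  regs=<17,1>

dataflow = RS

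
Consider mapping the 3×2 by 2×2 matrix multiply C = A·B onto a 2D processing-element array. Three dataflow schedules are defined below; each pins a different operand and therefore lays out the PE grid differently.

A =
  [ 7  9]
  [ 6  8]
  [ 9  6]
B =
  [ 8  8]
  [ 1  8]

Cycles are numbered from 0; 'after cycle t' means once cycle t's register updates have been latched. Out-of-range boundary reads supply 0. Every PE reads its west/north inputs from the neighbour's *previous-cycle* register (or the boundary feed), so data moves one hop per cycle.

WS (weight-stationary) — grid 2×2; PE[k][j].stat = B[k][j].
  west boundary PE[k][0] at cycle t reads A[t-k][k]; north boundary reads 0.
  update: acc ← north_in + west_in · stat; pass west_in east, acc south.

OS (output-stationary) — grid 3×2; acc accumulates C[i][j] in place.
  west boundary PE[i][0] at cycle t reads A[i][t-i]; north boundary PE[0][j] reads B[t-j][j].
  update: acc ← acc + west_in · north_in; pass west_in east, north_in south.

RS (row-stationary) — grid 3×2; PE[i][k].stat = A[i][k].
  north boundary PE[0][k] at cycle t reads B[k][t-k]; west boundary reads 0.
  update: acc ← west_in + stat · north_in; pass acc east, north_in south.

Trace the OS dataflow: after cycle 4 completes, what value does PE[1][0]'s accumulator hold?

OS 3×2: PE[1][0] cycle-by-cycle (with neighbour feeds):
  [0] (0,0) acc=56 (h:7 v:8)
  [0] (1,0) acc=0 (h:0 v:0)
  [1] (0,0) acc=65 (h:9 v:1)
  [1] (1,0) acc=48 (h:6 v:8)
  [2] (0,0) acc=65 (h:0 v:0)
  [2] (1,0) acc=56 (h:8 v:1)
  [3] (0,0) acc=65 (h:0 v:0)
  [3] (1,0) acc=56 (h:0 v:0)
  [4] (0,0) acc=65 (h:0 v:0)
  [4] (1,0) acc=56 (h:0 v:0)

PE[1][0].acc = 56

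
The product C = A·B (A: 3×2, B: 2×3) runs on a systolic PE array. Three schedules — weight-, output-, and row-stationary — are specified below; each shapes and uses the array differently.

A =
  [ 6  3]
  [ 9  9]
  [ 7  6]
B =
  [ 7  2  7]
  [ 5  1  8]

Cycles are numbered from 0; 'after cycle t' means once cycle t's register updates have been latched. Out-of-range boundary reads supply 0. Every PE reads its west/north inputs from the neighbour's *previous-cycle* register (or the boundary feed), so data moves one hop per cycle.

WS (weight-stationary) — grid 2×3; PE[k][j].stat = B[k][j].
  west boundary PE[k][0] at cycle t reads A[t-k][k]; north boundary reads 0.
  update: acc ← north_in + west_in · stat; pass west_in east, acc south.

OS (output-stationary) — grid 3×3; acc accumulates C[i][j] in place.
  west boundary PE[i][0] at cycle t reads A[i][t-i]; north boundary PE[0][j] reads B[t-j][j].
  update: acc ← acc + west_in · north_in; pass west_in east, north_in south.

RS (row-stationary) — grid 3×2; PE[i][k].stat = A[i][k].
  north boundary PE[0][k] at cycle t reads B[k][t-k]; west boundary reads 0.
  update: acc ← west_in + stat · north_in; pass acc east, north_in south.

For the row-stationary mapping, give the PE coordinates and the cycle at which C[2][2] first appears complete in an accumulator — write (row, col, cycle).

(row, col, cycle) = (2, 1, 5)

RS — PE[2][1] is where C[2][2] collects:
  c0 r2c1: 0 / 0 / 0
  c1 r2c1: 0 / 0 / 0
  c2 r2c1: 0 / 0 / 0
  c3 r2c1: 79 / 79 / 5
  c4 r2c1: 20 / 20 / 1
  c5 r2c1: 97 / 97 / 8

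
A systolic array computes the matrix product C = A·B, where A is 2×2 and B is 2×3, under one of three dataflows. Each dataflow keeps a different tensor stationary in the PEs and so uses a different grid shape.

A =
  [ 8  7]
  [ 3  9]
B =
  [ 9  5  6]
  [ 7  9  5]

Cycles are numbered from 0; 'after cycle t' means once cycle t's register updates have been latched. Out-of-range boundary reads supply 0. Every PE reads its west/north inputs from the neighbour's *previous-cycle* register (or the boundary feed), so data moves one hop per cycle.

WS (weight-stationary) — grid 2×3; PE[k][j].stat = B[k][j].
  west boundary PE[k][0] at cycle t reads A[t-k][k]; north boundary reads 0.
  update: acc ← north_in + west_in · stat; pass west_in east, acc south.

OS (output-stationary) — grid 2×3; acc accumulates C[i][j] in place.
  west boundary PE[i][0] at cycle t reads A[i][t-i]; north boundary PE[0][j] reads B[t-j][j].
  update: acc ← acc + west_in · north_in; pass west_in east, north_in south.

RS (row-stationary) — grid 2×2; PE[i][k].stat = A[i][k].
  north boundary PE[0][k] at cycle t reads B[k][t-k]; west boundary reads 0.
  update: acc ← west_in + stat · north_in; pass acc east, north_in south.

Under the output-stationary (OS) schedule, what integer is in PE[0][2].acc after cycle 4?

Tracing OS — 2×3 array, target PE[0][2]:
  t=0 PE[0][1]: acc=0 h=0 v=0
  t=0 PE[0][2]: acc=0 h=0 v=0
  t=1 PE[0][1]: acc=40 h=8 v=5
  t=1 PE[0][2]: acc=0 h=0 v=0
  t=2 PE[0][1]: acc=103 h=7 v=9
  t=2 PE[0][2]: acc=48 h=8 v=6
  t=3 PE[0][1]: acc=103 h=0 v=0
  t=3 PE[0][2]: acc=83 h=7 v=5
  t=4 PE[0][1]: acc=103 h=0 v=0
  t=4 PE[0][2]: acc=83 h=0 v=0

PE[0][2].acc = 83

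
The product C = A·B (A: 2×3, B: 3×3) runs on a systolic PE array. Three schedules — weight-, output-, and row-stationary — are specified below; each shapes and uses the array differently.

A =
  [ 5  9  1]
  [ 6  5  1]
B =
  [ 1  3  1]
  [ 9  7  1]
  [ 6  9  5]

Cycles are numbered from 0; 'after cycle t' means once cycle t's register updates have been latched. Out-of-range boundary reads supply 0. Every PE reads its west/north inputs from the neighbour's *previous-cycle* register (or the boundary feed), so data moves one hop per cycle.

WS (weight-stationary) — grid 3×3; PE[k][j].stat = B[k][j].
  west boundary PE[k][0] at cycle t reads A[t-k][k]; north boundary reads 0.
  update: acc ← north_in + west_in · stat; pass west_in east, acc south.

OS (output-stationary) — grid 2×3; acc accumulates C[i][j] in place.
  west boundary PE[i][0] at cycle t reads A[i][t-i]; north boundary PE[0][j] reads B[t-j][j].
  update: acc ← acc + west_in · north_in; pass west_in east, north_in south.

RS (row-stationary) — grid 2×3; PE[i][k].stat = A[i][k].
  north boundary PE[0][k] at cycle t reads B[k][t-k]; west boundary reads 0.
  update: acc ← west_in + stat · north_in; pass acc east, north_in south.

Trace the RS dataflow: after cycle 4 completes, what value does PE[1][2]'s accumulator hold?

RS on a 2×3 grid — tracing PE[1][2] and its feeders:
  0: (0,2).acc=0  regs=<0,0>
  0: (1,1).acc=0  regs=<0,0>
  0: (1,2).acc=0  regs=<0,0>
  1: (0,2).acc=0  regs=<0,0>
  1: (1,1).acc=0  regs=<0,0>
  1: (1,2).acc=0  regs=<0,0>
  2: (0,2).acc=92  regs=<92,6>
  2: (1,1).acc=51  regs=<51,9>
  2: (1,2).acc=0  regs=<0,0>
  3: (0,2).acc=87  regs=<87,9>
  3: (1,1).acc=53  regs=<53,7>
  3: (1,2).acc=57  regs=<57,6>
  4: (0,2).acc=19  regs=<19,5>
  4: (1,1).acc=11  regs=<11,1>
  4: (1,2).acc=62  regs=<62,9>

PE[1][2].acc = 62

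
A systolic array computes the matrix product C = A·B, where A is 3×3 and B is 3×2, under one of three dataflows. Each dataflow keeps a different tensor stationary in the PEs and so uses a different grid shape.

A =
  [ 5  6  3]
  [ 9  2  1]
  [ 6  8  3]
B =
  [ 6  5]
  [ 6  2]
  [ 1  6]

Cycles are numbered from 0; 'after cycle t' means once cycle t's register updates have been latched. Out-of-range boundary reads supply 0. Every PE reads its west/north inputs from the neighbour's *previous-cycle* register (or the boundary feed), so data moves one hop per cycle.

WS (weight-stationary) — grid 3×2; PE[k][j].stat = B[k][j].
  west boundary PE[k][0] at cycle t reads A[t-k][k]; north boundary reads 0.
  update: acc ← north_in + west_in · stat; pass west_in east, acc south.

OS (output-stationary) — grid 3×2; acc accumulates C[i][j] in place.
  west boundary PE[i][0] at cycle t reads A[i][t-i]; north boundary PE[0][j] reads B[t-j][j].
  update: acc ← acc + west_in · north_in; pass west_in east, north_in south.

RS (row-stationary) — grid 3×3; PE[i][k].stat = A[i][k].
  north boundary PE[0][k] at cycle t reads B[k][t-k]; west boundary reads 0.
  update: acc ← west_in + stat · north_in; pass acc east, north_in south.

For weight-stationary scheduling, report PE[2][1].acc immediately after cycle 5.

PE[2][1].acc = 64

WS on a 3×2 grid — tracing PE[2][1] and its feeders:
  step 0 · PE1,1: acc=0; fwd→0 fwd↓0
  step 0 · PE2,0: acc=0; fwd→0 fwd↓0
  step 0 · PE2,1: acc=0; fwd→0 fwd↓0
  step 1 · PE1,1: acc=0; fwd→0 fwd↓0
  step 1 · PE2,0: acc=0; fwd→0 fwd↓0
  step 1 · PE2,1: acc=0; fwd→0 fwd↓0
  step 2 · PE1,1: acc=37; fwd→6 fwd↓37
  step 2 · PE2,0: acc=69; fwd→3 fwd↓69
  step 2 · PE2,1: acc=0; fwd→0 fwd↓0
  step 3 · PE1,1: acc=49; fwd→2 fwd↓49
  step 3 · PE2,0: acc=67; fwd→1 fwd↓67
  step 3 · PE2,1: acc=55; fwd→3 fwd↓55
  step 4 · PE1,1: acc=46; fwd→8 fwd↓46
  step 4 · PE2,0: acc=87; fwd→3 fwd↓87
  step 4 · PE2,1: acc=55; fwd→1 fwd↓55
  step 5 · PE1,1: acc=0; fwd→0 fwd↓0
  step 5 · PE2,0: acc=0; fwd→0 fwd↓0
  step 5 · PE2,1: acc=64; fwd→3 fwd↓64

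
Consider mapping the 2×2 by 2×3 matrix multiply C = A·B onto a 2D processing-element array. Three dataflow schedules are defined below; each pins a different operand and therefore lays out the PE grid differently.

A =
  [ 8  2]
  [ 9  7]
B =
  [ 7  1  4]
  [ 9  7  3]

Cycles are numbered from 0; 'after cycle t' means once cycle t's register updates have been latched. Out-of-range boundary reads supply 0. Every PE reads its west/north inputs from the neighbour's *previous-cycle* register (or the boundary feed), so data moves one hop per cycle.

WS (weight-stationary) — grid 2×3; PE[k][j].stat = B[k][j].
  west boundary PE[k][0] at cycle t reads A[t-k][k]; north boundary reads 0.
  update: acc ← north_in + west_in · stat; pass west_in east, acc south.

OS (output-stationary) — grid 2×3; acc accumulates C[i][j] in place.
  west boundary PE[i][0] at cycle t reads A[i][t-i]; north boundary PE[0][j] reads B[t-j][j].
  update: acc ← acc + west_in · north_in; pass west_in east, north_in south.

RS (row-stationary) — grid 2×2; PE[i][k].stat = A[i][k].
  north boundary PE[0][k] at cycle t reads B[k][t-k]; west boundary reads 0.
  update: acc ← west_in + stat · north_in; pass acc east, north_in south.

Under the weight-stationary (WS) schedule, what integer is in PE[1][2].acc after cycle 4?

PE[1][2].acc = 57

WS (2×3). Following PE[1][2] plus its west/north inputs:
  step 0 · PE0,2: acc=0; fwd→0 fwd↓0
  step 0 · PE1,1: acc=0; fwd→0 fwd↓0
  step 0 · PE1,2: acc=0; fwd→0 fwd↓0
  step 1 · PE0,2: acc=0; fwd→0 fwd↓0
  step 1 · PE1,1: acc=0; fwd→0 fwd↓0
  step 1 · PE1,2: acc=0; fwd→0 fwd↓0
  step 2 · PE0,2: acc=32; fwd→8 fwd↓32
  step 2 · PE1,1: acc=22; fwd→2 fwd↓22
  step 2 · PE1,2: acc=0; fwd→0 fwd↓0
  step 3 · PE0,2: acc=36; fwd→9 fwd↓36
  step 3 · PE1,1: acc=58; fwd→7 fwd↓58
  step 3 · PE1,2: acc=38; fwd→2 fwd↓38
  step 4 · PE0,2: acc=0; fwd→0 fwd↓0
  step 4 · PE1,1: acc=0; fwd→0 fwd↓0
  step 4 · PE1,2: acc=57; fwd→7 fwd↓57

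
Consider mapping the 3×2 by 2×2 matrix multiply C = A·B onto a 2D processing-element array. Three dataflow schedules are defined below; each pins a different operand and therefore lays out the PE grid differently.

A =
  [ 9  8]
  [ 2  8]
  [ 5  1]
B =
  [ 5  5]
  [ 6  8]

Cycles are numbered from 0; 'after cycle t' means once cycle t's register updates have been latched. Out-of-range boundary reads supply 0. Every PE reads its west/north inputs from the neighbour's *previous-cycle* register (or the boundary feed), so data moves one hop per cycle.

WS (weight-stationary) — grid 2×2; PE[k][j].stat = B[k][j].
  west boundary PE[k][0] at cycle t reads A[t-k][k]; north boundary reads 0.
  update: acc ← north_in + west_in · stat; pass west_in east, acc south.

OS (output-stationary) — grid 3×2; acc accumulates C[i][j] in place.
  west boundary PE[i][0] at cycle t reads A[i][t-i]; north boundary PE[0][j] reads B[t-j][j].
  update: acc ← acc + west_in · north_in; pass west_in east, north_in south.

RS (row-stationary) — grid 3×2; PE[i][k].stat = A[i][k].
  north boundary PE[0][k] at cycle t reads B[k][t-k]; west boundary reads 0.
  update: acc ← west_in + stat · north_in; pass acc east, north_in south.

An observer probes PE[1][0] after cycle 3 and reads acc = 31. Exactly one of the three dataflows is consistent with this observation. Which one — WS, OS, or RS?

dataflow = WS

WS [2×2] PE[1][0] across cycles:
  [0] (1,0) acc=0 (h:0 v:0)
  [1] (1,0) acc=93 (h:8 v:93)
  [2] (1,0) acc=58 (h:8 v:58)
  [3] (1,0) acc=31 (h:1 v:31)
OS [3×2] PE[1][0] across cycles:
  [0] (1,0) acc=0 (h:0 v:0)
  [1] (1,0) acc=10 (h:2 v:5)
  [2] (1,0) acc=58 (h:8 v:6)
  [3] (1,0) acc=58 (h:0 v:0)
RS [3×2] PE[1][0] across cycles:
  [0] (1,0) acc=0 (h:0 v:0)
  [1] (1,0) acc=10 (h:10 v:5)
  [2] (1,0) acc=10 (h:10 v:5)
  [3] (1,0) acc=0 (h:0 v:0)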